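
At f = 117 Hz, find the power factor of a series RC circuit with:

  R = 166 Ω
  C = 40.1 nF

Step 1 — Angular frequency: ω = 2π·f = 2π·117 = 735.1 rad/s.
Step 2 — Component impedances:
  R: Z = R = 166 Ω
  C: Z = 1/(jωC) = -j/(ω·C) = 0 - j3.392e+04 Ω
Step 3 — Series combination: Z_total = R + C = 166 - j3.392e+04 Ω = 3.392e+04∠-89.7° Ω.
Step 4 — Power factor: PF = cos(φ) = Re(Z)/|Z| = 166/33923 = 0.004893.
Step 5 — Type: Im(Z) = -3.392e+04 ⇒ leading (phase φ = -89.7°).

PF = 0.004893 (leading, φ = -89.7°)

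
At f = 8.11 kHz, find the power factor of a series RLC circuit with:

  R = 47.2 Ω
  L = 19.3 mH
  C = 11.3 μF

Step 1 — Angular frequency: ω = 2π·f = 2π·8110 = 5.096e+04 rad/s.
Step 2 — Component impedances:
  R: Z = R = 47.2 Ω
  L: Z = jωL = j·5.096e+04·0.0193 = 0 + j983.5 Ω
  C: Z = 1/(jωC) = -j/(ω·C) = 0 - j1.737 Ω
Step 3 — Series combination: Z_total = R + L + C = 47.2 + j981.7 Ω = 982.9∠87.2° Ω.
Step 4 — Power factor: PF = cos(φ) = Re(Z)/|Z| = 47.2/982.9 = 0.04802.
Step 5 — Type: Im(Z) = 981.7 ⇒ lagging (phase φ = 87.2°).

PF = 0.04802 (lagging, φ = 87.2°)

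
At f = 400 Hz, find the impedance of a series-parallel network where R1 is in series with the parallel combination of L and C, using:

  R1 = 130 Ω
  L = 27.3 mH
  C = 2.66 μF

Step 1 — Angular frequency: ω = 2π·f = 2π·400 = 2513 rad/s.
Step 2 — Component impedances:
  R1: Z = R = 130 Ω
  L: Z = jωL = j·2513·0.0273 = 0 + j68.61 Ω
  C: Z = 1/(jωC) = -j/(ω·C) = 0 - j149.6 Ω
Step 3 — Parallel branch: L || C = 1/(1/L + 1/C) = 0 + j126.8 Ω.
Step 4 — Series with R1: Z_total = R1 + (L || C) = 130 + j126.8 Ω = 181.6∠44.3° Ω.

Z = 130 + j126.8 Ω = 181.6∠44.3° Ω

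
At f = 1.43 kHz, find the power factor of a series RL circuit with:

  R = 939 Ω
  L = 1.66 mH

Step 1 — Angular frequency: ω = 2π·f = 2π·1430 = 8985 rad/s.
Step 2 — Component impedances:
  R: Z = R = 939 Ω
  L: Z = jωL = j·8985·0.00166 = 0 + j14.92 Ω
Step 3 — Series combination: Z_total = R + L = 939 + j14.92 Ω = 939.1∠0.9° Ω.
Step 4 — Power factor: PF = cos(φ) = Re(Z)/|Z| = 939/939.1 = 0.9999.
Step 5 — Type: Im(Z) = 14.92 ⇒ lagging (phase φ = 0.9°).

PF = 0.9999 (lagging, φ = 0.9°)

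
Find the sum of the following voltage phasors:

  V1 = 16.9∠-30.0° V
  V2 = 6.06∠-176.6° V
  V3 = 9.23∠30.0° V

Step 1 — Convert each phasor to rectangular form:
  V1 = 16.9·(cos(-30.0°) + j·sin(-30.0°)) = 14.64 - j8.45 V
  V2 = 6.06·(cos(-176.6°) + j·sin(-176.6°)) = -6.049 - j0.3594 V
  V3 = 9.23·(cos(30.0°) + j·sin(30.0°)) = 7.993 + j4.615 V
Step 2 — Sum components: V_total = 16.58 - j4.194 V.
Step 3 — Convert to polar: |V_total| = 17.1 V, ∠V_total = -14.2°.

V_total = 17.1∠-14.2° V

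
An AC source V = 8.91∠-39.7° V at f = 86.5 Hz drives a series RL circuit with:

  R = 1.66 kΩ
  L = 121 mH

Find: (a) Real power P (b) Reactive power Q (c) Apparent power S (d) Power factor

Step 1 — Angular frequency: ω = 2π·f = 2π·86.5 = 543.5 rad/s.
Step 2 — Component impedances:
  R: Z = R = 1660 Ω
  L: Z = jωL = j·543.5·0.121 = 0 + j65.76 Ω
Step 3 — Series combination: Z_total = R + L = 1660 + j65.76 Ω = 1661∠2.3° Ω.
Step 4 — Source phasor: V = 8.91∠-39.7° V = 6.855 - j5.691 V.
Step 5 — Current: I = V / Z = 0.003988 - j0.003587 A = 0.005363∠-42.0° A.
Step 6 — Complex power: S = V·I* = 0.04775 + j0.001892 VA.
Step 7 — Real power: P = Re(S) = 0.04775 W.
Step 8 — Reactive power: Q = Im(S) = 0.001892 VAR.
Step 9 — Apparent power: |S| = 0.04779 VA.
Step 10 — Power factor: PF = P/|S| = 0.9992 (lagging).

(a) P = 0.04775 W  (b) Q = 0.001892 VAR  (c) S = 0.04779 VA  (d) PF = 0.9992 (lagging)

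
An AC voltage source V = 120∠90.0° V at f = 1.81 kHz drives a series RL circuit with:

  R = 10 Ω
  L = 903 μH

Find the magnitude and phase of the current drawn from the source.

Step 1 — Angular frequency: ω = 2π·f = 2π·1810 = 1.137e+04 rad/s.
Step 2 — Component impedances:
  R: Z = R = 10 Ω
  L: Z = jωL = j·1.137e+04·0.000903 = 0 + j10.27 Ω
Step 3 — Series combination: Z_total = R + L = 10 + j10.27 Ω = 14.33∠45.8° Ω.
Step 4 — Source phasor: V = 120∠90.0° V = 0 + j120 V.
Step 5 — Ohm's law: I = V / Z_total = (0 + j120) / (10 + j10.27) = 5.998 + j5.841 A.
Step 6 — Convert to polar: |I| = 8.372 A, ∠I = 44.2°.

I = 8.372∠44.2° A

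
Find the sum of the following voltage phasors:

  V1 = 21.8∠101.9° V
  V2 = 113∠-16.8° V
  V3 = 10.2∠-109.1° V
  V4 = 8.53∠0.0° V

Step 1 — Convert each phasor to rectangular form:
  V1 = 21.8·(cos(101.9°) + j·sin(101.9°)) = -4.495 + j21.33 V
  V2 = 113·(cos(-16.8°) + j·sin(-16.8°)) = 108.2 - j32.66 V
  V3 = 10.2·(cos(-109.1°) + j·sin(-109.1°)) = -3.338 - j9.638 V
  V4 = 8.53·(cos(0.0°) + j·sin(0.0°)) = 8.53 V
Step 2 — Sum components: V_total = 108.9 - j20.97 V.
Step 3 — Convert to polar: |V_total| = 110.9 V, ∠V_total = -10.9°.

V_total = 110.9∠-10.9° V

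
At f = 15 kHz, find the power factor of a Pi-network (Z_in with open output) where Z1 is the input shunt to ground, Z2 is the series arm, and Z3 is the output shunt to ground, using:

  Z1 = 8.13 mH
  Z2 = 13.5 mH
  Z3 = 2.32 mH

Step 1 — Angular frequency: ω = 2π·f = 2π·1.5e+04 = 9.425e+04 rad/s.
Step 2 — Component impedances:
  Z1: Z = jωL = j·9.425e+04·0.00813 = 0 + j766.2 Ω
  Z2: Z = jωL = j·9.425e+04·0.0135 = 0 + j1272 Ω
  Z3: Z = jωL = j·9.425e+04·0.00232 = 0 + j218.7 Ω
Step 3 — With open output, the series arm Z2 and the output shunt Z3 appear in series to ground: Z2 + Z3 = 0 + j1491 Ω.
Step 4 — Parallel with input shunt Z1: Z_in = Z1 || (Z2 + Z3) = 0 + j506.1 Ω = 506.1∠90.0° Ω.
Step 5 — Power factor: PF = cos(φ) = Re(Z)/|Z| = -0/506.1 = -0.
Step 6 — Type: Im(Z) = 506.1 ⇒ lagging (phase φ = 90.0°).

PF = -0 (lagging, φ = 90.0°)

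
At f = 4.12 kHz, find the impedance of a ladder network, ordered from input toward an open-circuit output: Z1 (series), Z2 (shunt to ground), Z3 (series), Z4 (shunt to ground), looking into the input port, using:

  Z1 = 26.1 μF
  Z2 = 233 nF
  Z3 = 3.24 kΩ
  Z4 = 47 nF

Step 1 — Angular frequency: ω = 2π·f = 2π·4120 = 2.589e+04 rad/s.
Step 2 — Component impedances:
  Z1: Z = 1/(jωC) = -j/(ω·C) = 0 - j1.48 Ω
  Z2: Z = 1/(jωC) = -j/(ω·C) = 0 - j165.8 Ω
  Z3: Z = R = 3240 Ω
  Z4: Z = 1/(jωC) = -j/(ω·C) = 0 - j821.9 Ω
Step 3 — Ladder network (open output): work backward from the far end, alternating series and parallel combinations. Z_in = 7.762 - j164.9 Ω = 165.1∠-87.3° Ω.

Z = 7.762 - j164.9 Ω = 165.1∠-87.3° Ω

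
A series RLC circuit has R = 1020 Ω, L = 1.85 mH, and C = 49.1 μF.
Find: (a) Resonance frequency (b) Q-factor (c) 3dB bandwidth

Step 1 — Resonance condition Im(Z)=0 gives ω₀ = 1/√(LC).
Step 2 — ω₀ = 1/√(0.00185·4.91e-05) = 3318 rad/s.
Step 3 — f₀ = ω₀/(2π) = 528.1 Hz.
Step 4 — Series Q: Q = ω₀L/R = 3318·0.00185/1020 = 0.006018.
Step 5 — 3dB bandwidth: Δω = ω₀/Q = 5.514e+05 rad/s; BW = Δω/(2π) = 8.775e+04 Hz.

(a) f₀ = 528.1 Hz  (b) Q = 0.006018  (c) BW = 8.775e+04 Hz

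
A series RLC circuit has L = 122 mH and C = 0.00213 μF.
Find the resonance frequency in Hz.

Step 1 — Resonance condition Im(Z)=0 gives ω₀ = 1/√(LC).
Step 2 — ω₀ = 1/√(0.122·2.13e-09) = 6.203e+04 rad/s.
Step 3 — f₀ = ω₀/(2π) = 9873 Hz.

f₀ = 9873 Hz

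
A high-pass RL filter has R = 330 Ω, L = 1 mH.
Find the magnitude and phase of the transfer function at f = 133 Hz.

Step 1 — Angular frequency: ω = 2π·133 = 835.7 rad/s.
Step 2 — Transfer function: H(jω) = jωL/(R + jωL).
Step 3 — Numerator jωL = j·0.8357; denominator R + jωL = 330 + j0.8357.
Step 4 — H = 6.413e-06 + j0.002532.
Step 5 — Magnitude: |H| = 0.002532 (-51.9 dB); phase: φ = 89.9°.

|H| = 0.002532 (-51.9 dB), φ = 89.9°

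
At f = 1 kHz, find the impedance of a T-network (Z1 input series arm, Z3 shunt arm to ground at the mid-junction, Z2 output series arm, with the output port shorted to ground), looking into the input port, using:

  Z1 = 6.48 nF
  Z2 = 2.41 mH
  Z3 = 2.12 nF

Step 1 — Angular frequency: ω = 2π·f = 2π·1000 = 6283 rad/s.
Step 2 — Component impedances:
  Z1: Z = 1/(jωC) = -j/(ω·C) = 0 - j2.456e+04 Ω
  Z2: Z = jωL = j·6283·0.00241 = 0 + j15.14 Ω
  Z3: Z = 1/(jωC) = -j/(ω·C) = 0 - j7.507e+04 Ω
Step 3 — With the output port shorted to ground, the output series arm Z2 runs from the junction to ground; the shunt arm Z3 also runs from the junction to ground. They appear in parallel: Z3 || Z2 = 0 + j15.15 Ω.
Step 4 — Series with input arm Z1: Z_in = Z1 + (Z3 || Z2) = 0 - j2.455e+04 Ω = 2.455e+04∠-90.0° Ω.

Z = 0 - j2.455e+04 Ω = 2.455e+04∠-90.0° Ω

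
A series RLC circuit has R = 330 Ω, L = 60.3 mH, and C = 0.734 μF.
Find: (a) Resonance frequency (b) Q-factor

Step 1 — Resonance condition Im(Z)=0 gives ω₀ = 1/√(LC).
Step 2 — ω₀ = 1/√(0.0603·7.34e-07) = 4753 rad/s.
Step 3 — f₀ = ω₀/(2π) = 756.5 Hz.
Step 4 — Series Q: Q = ω₀L/R = 4753·0.0603/330 = 0.8686.

(a) f₀ = 756.5 Hz  (b) Q = 0.8686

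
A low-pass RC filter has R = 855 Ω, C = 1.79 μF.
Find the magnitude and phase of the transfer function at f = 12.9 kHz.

Step 1 — Angular frequency: ω = 2π·1.29e+04 = 8.105e+04 rad/s.
Step 2 — Transfer function: H(jω) = 1/(1 + jωRC).
Step 3 — Denominator: 1 + jωRC = 1 + j·8.105e+04·855·1.79e-06 = 1 + j124.
Step 4 — H = 6.498e-05 - j0.008061.
Step 5 — Magnitude: |H| = 0.008061 (-41.9 dB); phase: φ = -89.5°.

|H| = 0.008061 (-41.9 dB), φ = -89.5°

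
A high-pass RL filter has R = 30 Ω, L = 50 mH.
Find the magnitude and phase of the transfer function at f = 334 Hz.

Step 1 — Angular frequency: ω = 2π·334 = 2099 rad/s.
Step 2 — Transfer function: H(jω) = jωL/(R + jωL).
Step 3 — Numerator jωL = j·104.9; denominator R + jωL = 30 + j104.9.
Step 4 — H = 0.9244 + j0.2643.
Step 5 — Magnitude: |H| = 0.9615 (-0.3 dB); phase: φ = 16.0°.

|H| = 0.9615 (-0.3 dB), φ = 16.0°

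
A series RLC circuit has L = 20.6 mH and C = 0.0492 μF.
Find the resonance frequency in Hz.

Step 1 — Resonance condition Im(Z)=0 gives ω₀ = 1/√(LC).
Step 2 — ω₀ = 1/√(0.0206·4.92e-08) = 3.141e+04 rad/s.
Step 3 — f₀ = ω₀/(2π) = 4999 Hz.

f₀ = 4999 Hz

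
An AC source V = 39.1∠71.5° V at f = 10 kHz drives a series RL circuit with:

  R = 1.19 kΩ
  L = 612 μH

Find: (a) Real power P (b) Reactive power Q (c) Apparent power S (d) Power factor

Step 1 — Angular frequency: ω = 2π·f = 2π·1e+04 = 6.283e+04 rad/s.
Step 2 — Component impedances:
  R: Z = R = 1190 Ω
  L: Z = jωL = j·6.283e+04·0.000612 = 0 + j38.45 Ω
Step 3 — Series combination: Z_total = R + L = 1190 + j38.45 Ω = 1191∠1.9° Ω.
Step 4 — Source phasor: V = 39.1∠71.5° V = 12.41 + j37.08 V.
Step 5 — Current: I = V / Z = 0.01142 + j0.03079 A = 0.03284∠69.6° A.
Step 6 — Complex power: S = V·I* = 1.283 + j0.04147 VA.
Step 7 — Real power: P = Re(S) = 1.283 W.
Step 8 — Reactive power: Q = Im(S) = 0.04147 VAR.
Step 9 — Apparent power: |S| = 1.284 VA.
Step 10 — Power factor: PF = P/|S| = 0.9995 (lagging).

(a) P = 1.283 W  (b) Q = 0.04147 VAR  (c) S = 1.284 VA  (d) PF = 0.9995 (lagging)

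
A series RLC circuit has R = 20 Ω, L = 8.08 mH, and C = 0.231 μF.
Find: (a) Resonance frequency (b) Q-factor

Step 1 — Resonance condition Im(Z)=0 gives ω₀ = 1/√(LC).
Step 2 — ω₀ = 1/√(0.00808·2.31e-07) = 2.315e+04 rad/s.
Step 3 — f₀ = ω₀/(2π) = 3684 Hz.
Step 4 — Series Q: Q = ω₀L/R = 2.315e+04·0.00808/20 = 9.351.

(a) f₀ = 3684 Hz  (b) Q = 9.351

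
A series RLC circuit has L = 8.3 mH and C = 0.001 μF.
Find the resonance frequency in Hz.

Step 1 — Resonance condition Im(Z)=0 gives ω₀ = 1/√(LC).
Step 2 — ω₀ = 1/√(0.0083·1e-09) = 3.471e+05 rad/s.
Step 3 — f₀ = ω₀/(2π) = 5.524e+04 Hz.

f₀ = 5.524e+04 Hz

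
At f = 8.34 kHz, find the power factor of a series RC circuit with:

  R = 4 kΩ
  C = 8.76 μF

Step 1 — Angular frequency: ω = 2π·f = 2π·8340 = 5.24e+04 rad/s.
Step 2 — Component impedances:
  R: Z = R = 4000 Ω
  C: Z = 1/(jωC) = -j/(ω·C) = 0 - j2.178 Ω
Step 3 — Series combination: Z_total = R + C = 4000 - j2.178 Ω = 4000∠-0.0° Ω.
Step 4 — Power factor: PF = cos(φ) = Re(Z)/|Z| = 4000/4000 = 1.
Step 5 — Type: Im(Z) = -2.178 ⇒ leading (phase φ = -0.0°).

PF = 1 (leading, φ = -0.0°)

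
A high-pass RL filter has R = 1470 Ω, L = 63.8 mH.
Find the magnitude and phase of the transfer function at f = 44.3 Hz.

Step 1 — Angular frequency: ω = 2π·44.3 = 278.3 rad/s.
Step 2 — Transfer function: H(jω) = jωL/(R + jωL).
Step 3 — Numerator jωL = j·17.76; denominator R + jωL = 1470 + j17.76.
Step 4 — H = 0.0001459 + j0.01208.
Step 5 — Magnitude: |H| = 0.01208 (-38.4 dB); phase: φ = 89.3°.

|H| = 0.01208 (-38.4 dB), φ = 89.3°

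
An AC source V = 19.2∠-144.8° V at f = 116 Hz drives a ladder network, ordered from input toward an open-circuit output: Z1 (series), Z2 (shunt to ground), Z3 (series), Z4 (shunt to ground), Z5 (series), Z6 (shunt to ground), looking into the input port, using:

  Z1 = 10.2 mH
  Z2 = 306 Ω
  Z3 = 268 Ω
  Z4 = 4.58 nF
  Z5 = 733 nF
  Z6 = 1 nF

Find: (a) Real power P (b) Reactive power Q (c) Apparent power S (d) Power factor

Step 1 — Angular frequency: ω = 2π·f = 2π·116 = 728.8 rad/s.
Step 2 — Component impedances:
  Z1: Z = jωL = j·728.8·0.0102 = 0 + j7.434 Ω
  Z2: Z = R = 306 Ω
  Z3: Z = R = 268 Ω
  Z4: Z = 1/(jωC) = -j/(ω·C) = 0 - j2.996e+05 Ω
  Z5: Z = 1/(jωC) = -j/(ω·C) = 0 - j1872 Ω
  Z6: Z = 1/(jωC) = -j/(ω·C) = 0 - j1.372e+06 Ω
Step 3 — Ladder network (open output): work backward from the far end, alternating series and parallel combinations. Z_in = 306 + j7.054 Ω = 306.1∠1.3° Ω.
Step 4 — Source phasor: V = 19.2∠-144.8° V = -15.69 - j11.07 V.
Step 5 — Current: I = V / Z = -0.05208 - j0.03497 A = 0.06273∠-146.1° A.
Step 6 — Complex power: S = V·I* = 1.204 + j0.02775 VA.
Step 7 — Real power: P = Re(S) = 1.204 W.
Step 8 — Reactive power: Q = Im(S) = 0.02775 VAR.
Step 9 — Apparent power: |S| = 1.204 VA.
Step 10 — Power factor: PF = P/|S| = 0.9997 (lagging).

(a) P = 1.204 W  (b) Q = 0.02775 VAR  (c) S = 1.204 VA  (d) PF = 0.9997 (lagging)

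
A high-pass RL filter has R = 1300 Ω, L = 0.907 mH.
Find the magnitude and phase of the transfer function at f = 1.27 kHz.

Step 1 — Angular frequency: ω = 2π·1270 = 7980 rad/s.
Step 2 — Transfer function: H(jω) = jωL/(R + jωL).
Step 3 — Numerator jωL = j·7.238; denominator R + jωL = 1300 + j7.238.
Step 4 — H = 3.099e-05 + j0.005567.
Step 5 — Magnitude: |H| = 0.005567 (-45.1 dB); phase: φ = 89.7°.

|H| = 0.005567 (-45.1 dB), φ = 89.7°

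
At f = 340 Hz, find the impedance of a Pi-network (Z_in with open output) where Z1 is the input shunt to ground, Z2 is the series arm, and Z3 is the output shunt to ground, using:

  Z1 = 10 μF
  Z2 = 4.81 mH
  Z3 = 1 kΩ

Step 1 — Angular frequency: ω = 2π·f = 2π·340 = 2136 rad/s.
Step 2 — Component impedances:
  Z1: Z = 1/(jωC) = -j/(ω·C) = 0 - j46.81 Ω
  Z2: Z = jωL = j·2136·0.00481 = 0 + j10.28 Ω
  Z3: Z = R = 1000 Ω
Step 3 — With open output, the series arm Z2 and the output shunt Z3 appear in series to ground: Z2 + Z3 = 1000 + j10.28 Ω.
Step 4 — Parallel with input shunt Z1: Z_in = Z1 || (Z2 + Z3) = 2.188 - j46.73 Ω = 46.78∠-87.3° Ω.

Z = 2.188 - j46.73 Ω = 46.78∠-87.3° Ω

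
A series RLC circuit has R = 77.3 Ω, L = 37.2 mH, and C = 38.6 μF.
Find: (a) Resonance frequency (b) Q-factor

Step 1 — Resonance condition Im(Z)=0 gives ω₀ = 1/√(LC).
Step 2 — ω₀ = 1/√(0.0372·3.86e-05) = 834.5 rad/s.
Step 3 — f₀ = ω₀/(2π) = 132.8 Hz.
Step 4 — Series Q: Q = ω₀L/R = 834.5·0.0372/77.3 = 0.4016.

(a) f₀ = 132.8 Hz  (b) Q = 0.4016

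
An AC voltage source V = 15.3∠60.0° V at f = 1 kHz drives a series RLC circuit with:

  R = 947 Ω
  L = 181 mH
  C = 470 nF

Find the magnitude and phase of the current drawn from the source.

Step 1 — Angular frequency: ω = 2π·f = 2π·1000 = 6283 rad/s.
Step 2 — Component impedances:
  R: Z = R = 947 Ω
  L: Z = jωL = j·6283·0.181 = 0 + j1137 Ω
  C: Z = 1/(jωC) = -j/(ω·C) = 0 - j338.6 Ω
Step 3 — Series combination: Z_total = R + L + C = 947 + j798.6 Ω = 1239∠40.1° Ω.
Step 4 — Source phasor: V = 15.3∠60.0° V = 7.65 + j13.25 V.
Step 5 — Ohm's law: I = V / Z_total = (7.65 + j13.25) / (947 + j798.6) = 0.01162 + j0.004195 A.
Step 6 — Convert to polar: |I| = 0.01235 A, ∠I = 19.9°.

I = 0.01235∠19.9° A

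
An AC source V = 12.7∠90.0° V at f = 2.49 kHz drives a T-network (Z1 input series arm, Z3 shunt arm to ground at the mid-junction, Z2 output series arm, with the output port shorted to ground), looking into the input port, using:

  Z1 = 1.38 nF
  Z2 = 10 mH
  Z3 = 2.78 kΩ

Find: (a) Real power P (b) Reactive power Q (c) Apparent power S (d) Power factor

Step 1 — Angular frequency: ω = 2π·f = 2π·2490 = 1.565e+04 rad/s.
Step 2 — Component impedances:
  Z1: Z = 1/(jωC) = -j/(ω·C) = 0 - j4.632e+04 Ω
  Z2: Z = jωL = j·1.565e+04·0.01 = 0 + j156.5 Ω
  Z3: Z = R = 2780 Ω
Step 3 — With the output port shorted to ground, the output series arm Z2 runs from the junction to ground; the shunt arm Z3 also runs from the junction to ground. They appear in parallel: Z3 || Z2 = 8.777 + j156 Ω.
Step 4 — Series with input arm Z1: Z_in = Z1 + (Z3 || Z2) = 8.777 - j4.616e+04 Ω = 4.616e+04∠-90.0° Ω.
Step 5 — Source phasor: V = 12.7∠90.0° V = 0 + j12.7 V.
Step 6 — Current: I = V / Z = -0.0002751 + j5.231e-08 A = 0.0002751∠180.0° A.
Step 7 — Complex power: S = V·I* = 6.643e-07 - j0.003494 VA.
Step 8 — Real power: P = Re(S) = 6.643e-07 W.
Step 9 — Reactive power: Q = Im(S) = -0.003494 VAR.
Step 10 — Apparent power: |S| = 0.003494 VA.
Step 11 — Power factor: PF = P/|S| = 0.0001901 (leading).

(a) P = 6.643e-07 W  (b) Q = -0.003494 VAR  (c) S = 0.003494 VA  (d) PF = 0.0001901 (leading)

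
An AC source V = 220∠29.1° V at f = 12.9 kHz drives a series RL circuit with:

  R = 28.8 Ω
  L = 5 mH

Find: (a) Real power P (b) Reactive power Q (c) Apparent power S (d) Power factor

Step 1 — Angular frequency: ω = 2π·f = 2π·1.29e+04 = 8.105e+04 rad/s.
Step 2 — Component impedances:
  R: Z = R = 28.8 Ω
  L: Z = jωL = j·8.105e+04·0.005 = 0 + j405.3 Ω
Step 3 — Series combination: Z_total = R + L = 28.8 + j405.3 Ω = 406.3∠85.9° Ω.
Step 4 — Source phasor: V = 220∠29.1° V = 192.2 + j107 V.
Step 5 — Current: I = V / Z = 0.2962 - j0.4533 A = 0.5415∠-56.8° A.
Step 6 — Complex power: S = V·I* = 8.444 + j118.8 VA.
Step 7 — Real power: P = Re(S) = 8.444 W.
Step 8 — Reactive power: Q = Im(S) = 118.8 VAR.
Step 9 — Apparent power: |S| = 119.1 VA.
Step 10 — Power factor: PF = P/|S| = 0.07089 (lagging).

(a) P = 8.444 W  (b) Q = 118.8 VAR  (c) S = 119.1 VA  (d) PF = 0.07089 (lagging)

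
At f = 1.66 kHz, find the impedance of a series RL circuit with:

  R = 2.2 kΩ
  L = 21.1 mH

Step 1 — Angular frequency: ω = 2π·f = 2π·1660 = 1.043e+04 rad/s.
Step 2 — Component impedances:
  R: Z = R = 2200 Ω
  L: Z = jωL = j·1.043e+04·0.0211 = 0 + j220.1 Ω
Step 3 — Series combination: Z_total = R + L = 2200 + j220.1 Ω = 2211∠5.7° Ω.

Z = 2200 + j220.1 Ω = 2211∠5.7° Ω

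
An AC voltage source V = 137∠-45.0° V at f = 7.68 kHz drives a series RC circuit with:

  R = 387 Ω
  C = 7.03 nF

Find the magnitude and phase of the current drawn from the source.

Step 1 — Angular frequency: ω = 2π·f = 2π·7680 = 4.825e+04 rad/s.
Step 2 — Component impedances:
  R: Z = R = 387 Ω
  C: Z = 1/(jωC) = -j/(ω·C) = 0 - j2948 Ω
Step 3 — Series combination: Z_total = R + C = 387 - j2948 Ω = 2973∠-82.5° Ω.
Step 4 — Source phasor: V = 137∠-45.0° V = 96.87 - j96.87 V.
Step 5 — Ohm's law: I = V / Z_total = (96.87 - j96.87) / (387 - j2948) = 0.03655 + j0.02806 A.
Step 6 — Convert to polar: |I| = 0.04608 A, ∠I = 37.5°.

I = 0.04608∠37.5° A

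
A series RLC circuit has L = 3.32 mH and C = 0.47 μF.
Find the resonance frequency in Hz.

Step 1 — Resonance condition Im(Z)=0 gives ω₀ = 1/√(LC).
Step 2 — ω₀ = 1/√(0.00332·4.7e-07) = 2.532e+04 rad/s.
Step 3 — f₀ = ω₀/(2π) = 4029 Hz.

f₀ = 4029 Hz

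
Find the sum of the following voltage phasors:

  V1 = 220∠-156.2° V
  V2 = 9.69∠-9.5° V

Step 1 — Convert each phasor to rectangular form:
  V1 = 220·(cos(-156.2°) + j·sin(-156.2°)) = -201.3 - j88.78 V
  V2 = 9.69·(cos(-9.5°) + j·sin(-9.5°)) = 9.557 - j1.599 V
Step 2 — Sum components: V_total = -191.7 - j90.38 V.
Step 3 — Convert to polar: |V_total| = 212 V, ∠V_total = -154.8°.

V_total = 212∠-154.8° V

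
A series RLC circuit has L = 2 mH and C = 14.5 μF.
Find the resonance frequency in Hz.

Step 1 — Resonance condition Im(Z)=0 gives ω₀ = 1/√(LC).
Step 2 — ω₀ = 1/√(0.002·1.45e-05) = 5872 rad/s.
Step 3 — f₀ = ω₀/(2π) = 934.6 Hz.

f₀ = 934.6 Hz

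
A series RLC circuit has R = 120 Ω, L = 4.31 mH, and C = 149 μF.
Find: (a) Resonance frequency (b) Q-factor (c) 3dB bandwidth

Step 1 — Resonance: ω₀ = 1/√(LC) = 1/√(0.00431·0.000149) = 1248 rad/s.
Step 2 — f₀ = ω₀/(2π) = 198.6 Hz.
Step 3 — Series Q: Q = ω₀L/R = 1248·0.00431/120 = 0.04482.
Step 4 — Bandwidth: Δω = ω₀/Q = 2.784e+04 rad/s; BW = Δω/(2π) = 4431 Hz.

(a) f₀ = 198.6 Hz  (b) Q = 0.04482  (c) BW = 4431 Hz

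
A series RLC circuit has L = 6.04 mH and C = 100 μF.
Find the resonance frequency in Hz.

Step 1 — Resonance condition Im(Z)=0 gives ω₀ = 1/√(LC).
Step 2 — ω₀ = 1/√(0.00604·0.0001) = 1287 rad/s.
Step 3 — f₀ = ω₀/(2π) = 204.8 Hz.

f₀ = 204.8 Hz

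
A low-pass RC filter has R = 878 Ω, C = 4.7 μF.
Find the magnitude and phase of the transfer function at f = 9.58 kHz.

Step 1 — Angular frequency: ω = 2π·9580 = 6.019e+04 rad/s.
Step 2 — Transfer function: H(jω) = 1/(1 + jωRC).
Step 3 — Denominator: 1 + jωRC = 1 + j·6.019e+04·878·4.7e-06 = 1 + j248.4.
Step 4 — H = 1.621e-05 - j0.004026.
Step 5 — Magnitude: |H| = 0.004026 (-47.9 dB); phase: φ = -89.8°.

|H| = 0.004026 (-47.9 dB), φ = -89.8°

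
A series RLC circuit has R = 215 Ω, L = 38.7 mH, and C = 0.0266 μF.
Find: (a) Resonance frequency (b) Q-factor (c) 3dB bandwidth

Step 1 — Resonance: ω₀ = 1/√(LC) = 1/√(0.0387·2.66e-08) = 3.117e+04 rad/s.
Step 2 — f₀ = ω₀/(2π) = 4960 Hz.
Step 3 — Series Q: Q = ω₀L/R = 3.117e+04·0.0387/215 = 5.61.
Step 4 — Bandwidth: Δω = ω₀/Q = 5556 rad/s; BW = Δω/(2π) = 884.2 Hz.

(a) f₀ = 4960 Hz  (b) Q = 5.61  (c) BW = 884.2 Hz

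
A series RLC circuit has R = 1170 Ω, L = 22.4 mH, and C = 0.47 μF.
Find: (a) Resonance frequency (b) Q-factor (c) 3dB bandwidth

Step 1 — Resonance: ω₀ = 1/√(LC) = 1/√(0.0224·4.7e-07) = 9746 rad/s.
Step 2 — f₀ = ω₀/(2π) = 1551 Hz.
Step 3 — Series Q: Q = ω₀L/R = 9746·0.0224/1170 = 0.1866.
Step 4 — Bandwidth: Δω = ω₀/Q = 5.223e+04 rad/s; BW = Δω/(2π) = 8313 Hz.

(a) f₀ = 1551 Hz  (b) Q = 0.1866  (c) BW = 8313 Hz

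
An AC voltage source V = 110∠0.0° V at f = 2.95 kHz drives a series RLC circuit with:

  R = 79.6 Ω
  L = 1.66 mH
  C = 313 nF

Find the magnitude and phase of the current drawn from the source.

Step 1 — Angular frequency: ω = 2π·f = 2π·2950 = 1.854e+04 rad/s.
Step 2 — Component impedances:
  R: Z = R = 79.6 Ω
  L: Z = jωL = j·1.854e+04·0.00166 = 0 + j30.77 Ω
  C: Z = 1/(jωC) = -j/(ω·C) = 0 - j172.4 Ω
Step 3 — Series combination: Z_total = R + L + C = 79.6 - j141.6 Ω = 162.4∠-60.7° Ω.
Step 4 — Source phasor: V = 110∠0.0° V = 110 V.
Step 5 — Ohm's law: I = V / Z_total = (110) / (79.6 - j141.6) = 0.3318 + j0.5903 A.
Step 6 — Convert to polar: |I| = 0.6772 A, ∠I = 60.7°.

I = 0.6772∠60.7° A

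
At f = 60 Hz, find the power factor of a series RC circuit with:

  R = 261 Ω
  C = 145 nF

Step 1 — Angular frequency: ω = 2π·f = 2π·60 = 377 rad/s.
Step 2 — Component impedances:
  R: Z = R = 261 Ω
  C: Z = 1/(jωC) = -j/(ω·C) = 0 - j1.829e+04 Ω
Step 3 — Series combination: Z_total = R + C = 261 - j1.829e+04 Ω = 1.83e+04∠-89.2° Ω.
Step 4 — Power factor: PF = cos(φ) = Re(Z)/|Z| = 261/18296 = 0.01427.
Step 5 — Type: Im(Z) = -1.829e+04 ⇒ leading (phase φ = -89.2°).

PF = 0.01427 (leading, φ = -89.2°)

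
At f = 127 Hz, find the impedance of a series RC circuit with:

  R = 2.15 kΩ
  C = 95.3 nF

Step 1 — Angular frequency: ω = 2π·f = 2π·127 = 798 rad/s.
Step 2 — Component impedances:
  R: Z = R = 2150 Ω
  C: Z = 1/(jωC) = -j/(ω·C) = 0 - j1.315e+04 Ω
Step 3 — Series combination: Z_total = R + C = 2150 - j1.315e+04 Ω = 1.332e+04∠-80.7° Ω.

Z = 2150 - j1.315e+04 Ω = 1.332e+04∠-80.7° Ω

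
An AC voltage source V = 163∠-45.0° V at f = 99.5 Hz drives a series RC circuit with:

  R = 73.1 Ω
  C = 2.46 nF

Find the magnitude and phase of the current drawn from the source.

Step 1 — Angular frequency: ω = 2π·f = 2π·99.5 = 625.2 rad/s.
Step 2 — Component impedances:
  R: Z = R = 73.1 Ω
  C: Z = 1/(jωC) = -j/(ω·C) = 0 - j6.502e+05 Ω
Step 3 — Series combination: Z_total = R + C = 73.1 - j6.502e+05 Ω = 6.502e+05∠-90.0° Ω.
Step 4 — Source phasor: V = 163∠-45.0° V = 115.3 - j115.3 V.
Step 5 — Ohm's law: I = V / Z_total = (115.3 - j115.3) / (73.1 - j6.502e+05) = 0.0001773 + j0.0001772 A.
Step 6 — Convert to polar: |I| = 0.0002507 A, ∠I = 45.0°.

I = 0.0002507∠45.0° A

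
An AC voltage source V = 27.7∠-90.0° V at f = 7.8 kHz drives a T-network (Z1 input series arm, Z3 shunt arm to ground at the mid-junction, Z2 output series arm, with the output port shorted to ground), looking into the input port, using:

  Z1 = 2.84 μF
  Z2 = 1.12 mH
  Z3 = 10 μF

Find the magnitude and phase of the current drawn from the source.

Step 1 — Angular frequency: ω = 2π·f = 2π·7800 = 4.901e+04 rad/s.
Step 2 — Component impedances:
  Z1: Z = 1/(jωC) = -j/(ω·C) = 0 - j7.185 Ω
  Z2: Z = jωL = j·4.901e+04·0.00112 = 0 + j54.89 Ω
  Z3: Z = 1/(jωC) = -j/(ω·C) = 0 - j2.04 Ω
Step 3 — With the output port shorted to ground, the output series arm Z2 runs from the junction to ground; the shunt arm Z3 also runs from the junction to ground. They appear in parallel: Z3 || Z2 = 0 - j2.119 Ω.
Step 4 — Series with input arm Z1: Z_in = Z1 + (Z3 || Z2) = 0 - j9.304 Ω = 9.304∠-90.0° Ω.
Step 5 — Source phasor: V = 27.7∠-90.0° V = 0 - j27.7 V.
Step 6 — Ohm's law: I = V / Z_total = (0 - j27.7) / (0 - j9.304) = 2.977 A.
Step 7 — Convert to polar: |I| = 2.977 A, ∠I = 0.0°.

I = 2.977∠0.0° A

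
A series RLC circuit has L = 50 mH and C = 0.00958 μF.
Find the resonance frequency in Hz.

Step 1 — Resonance condition Im(Z)=0 gives ω₀ = 1/√(LC).
Step 2 — ω₀ = 1/√(0.05·9.58e-09) = 4.569e+04 rad/s.
Step 3 — f₀ = ω₀/(2π) = 7272 Hz.

f₀ = 7272 Hz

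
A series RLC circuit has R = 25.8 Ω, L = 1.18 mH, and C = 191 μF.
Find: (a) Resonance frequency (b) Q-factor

Step 1 — Resonance condition Im(Z)=0 gives ω₀ = 1/√(LC).
Step 2 — ω₀ = 1/√(0.00118·0.000191) = 2106 rad/s.
Step 3 — f₀ = ω₀/(2π) = 335.2 Hz.
Step 4 — Series Q: Q = ω₀L/R = 2106·0.00118/25.8 = 0.09634.

(a) f₀ = 335.2 Hz  (b) Q = 0.09634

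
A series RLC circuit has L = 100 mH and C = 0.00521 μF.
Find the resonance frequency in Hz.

Step 1 — Resonance condition Im(Z)=0 gives ω₀ = 1/√(LC).
Step 2 — ω₀ = 1/√(0.1·5.21e-09) = 4.381e+04 rad/s.
Step 3 — f₀ = ω₀/(2π) = 6973 Hz.

f₀ = 6973 Hz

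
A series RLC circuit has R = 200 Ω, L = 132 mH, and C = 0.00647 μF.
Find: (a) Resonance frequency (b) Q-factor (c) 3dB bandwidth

Step 1 — Resonance condition Im(Z)=0 gives ω₀ = 1/√(LC).
Step 2 — ω₀ = 1/√(0.132·6.47e-09) = 3.422e+04 rad/s.
Step 3 — f₀ = ω₀/(2π) = 5446 Hz.
Step 4 — Series Q: Q = ω₀L/R = 3.422e+04·0.132/200 = 22.58.
Step 5 — 3dB bandwidth: Δω = ω₀/Q = 1515 rad/s; BW = Δω/(2π) = 241.1 Hz.

(a) f₀ = 5446 Hz  (b) Q = 22.58  (c) BW = 241.1 Hz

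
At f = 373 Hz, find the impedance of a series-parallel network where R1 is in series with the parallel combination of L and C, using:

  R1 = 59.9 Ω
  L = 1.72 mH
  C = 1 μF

Step 1 — Angular frequency: ω = 2π·f = 2π·373 = 2344 rad/s.
Step 2 — Component impedances:
  R1: Z = R = 59.9 Ω
  L: Z = jωL = j·2344·0.00172 = 0 + j4.031 Ω
  C: Z = 1/(jωC) = -j/(ω·C) = 0 - j426.7 Ω
Step 3 — Parallel branch: L || C = 1/(1/L + 1/C) = 0 + j4.069 Ω.
Step 4 — Series with R1: Z_total = R1 + (L || C) = 59.9 + j4.069 Ω = 60.04∠3.9° Ω.

Z = 59.9 + j4.069 Ω = 60.04∠3.9° Ω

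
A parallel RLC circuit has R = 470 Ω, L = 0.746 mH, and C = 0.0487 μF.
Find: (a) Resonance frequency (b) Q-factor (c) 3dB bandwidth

Step 1 — Resonance: ω₀ = 1/√(LC) = 1/√(0.000746·4.87e-08) = 1.659e+05 rad/s.
Step 2 — f₀ = ω₀/(2π) = 2.641e+04 Hz.
Step 3 — Parallel Q: Q = R/(ω₀L) = 470/(1.659e+05·0.000746) = 3.797.
Step 4 — Bandwidth: Δω = ω₀/Q = 4.369e+04 rad/s; BW = Δω/(2π) = 6953 Hz.

(a) f₀ = 2.641e+04 Hz  (b) Q = 3.797  (c) BW = 6953 Hz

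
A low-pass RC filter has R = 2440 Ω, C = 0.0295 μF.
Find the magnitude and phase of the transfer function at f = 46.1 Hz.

Step 1 — Angular frequency: ω = 2π·46.1 = 289.7 rad/s.
Step 2 — Transfer function: H(jω) = 1/(1 + jωRC).
Step 3 — Denominator: 1 + jωRC = 1 + j·289.7·2440·2.95e-08 = 1 + j0.02085.
Step 4 — H = 0.9996 - j0.02084.
Step 5 — Magnitude: |H| = 0.9998 (-0.0 dB); phase: φ = -1.2°.

|H| = 0.9998 (-0.0 dB), φ = -1.2°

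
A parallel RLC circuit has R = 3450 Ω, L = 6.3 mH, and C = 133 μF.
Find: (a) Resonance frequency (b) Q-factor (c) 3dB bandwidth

Step 1 — Resonance: ω₀ = 1/√(LC) = 1/√(0.0063·0.000133) = 1092 rad/s.
Step 2 — f₀ = ω₀/(2π) = 173.9 Hz.
Step 3 — Parallel Q: Q = R/(ω₀L) = 3450/(1092·0.0063) = 501.3.
Step 4 — Bandwidth: Δω = ω₀/Q = 2.179 rad/s; BW = Δω/(2π) = 0.3469 Hz.

(a) f₀ = 173.9 Hz  (b) Q = 501.3  (c) BW = 0.3469 Hz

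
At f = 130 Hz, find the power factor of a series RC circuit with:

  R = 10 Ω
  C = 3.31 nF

Step 1 — Angular frequency: ω = 2π·f = 2π·130 = 816.8 rad/s.
Step 2 — Component impedances:
  R: Z = R = 10 Ω
  C: Z = 1/(jωC) = -j/(ω·C) = 0 - j3.699e+05 Ω
Step 3 — Series combination: Z_total = R + C = 10 - j3.699e+05 Ω = 3.699e+05∠-90.0° Ω.
Step 4 — Power factor: PF = cos(φ) = Re(Z)/|Z| = 10/3.6987e+05 = 2.704e-05.
Step 5 — Type: Im(Z) = -3.699e+05 ⇒ leading (phase φ = -90.0°).

PF = 2.704e-05 (leading, φ = -90.0°)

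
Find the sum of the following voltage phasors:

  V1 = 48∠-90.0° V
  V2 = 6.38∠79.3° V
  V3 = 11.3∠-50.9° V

Step 1 — Convert each phasor to rectangular form:
  V1 = 48·(cos(-90.0°) + j·sin(-90.0°)) = 0 - j48 V
  V2 = 6.38·(cos(79.3°) + j·sin(79.3°)) = 1.185 + j6.269 V
  V3 = 11.3·(cos(-50.9°) + j·sin(-50.9°)) = 7.127 - j8.769 V
Step 2 — Sum components: V_total = 8.311 - j50.5 V.
Step 3 — Convert to polar: |V_total| = 51.18 V, ∠V_total = -80.7°.

V_total = 51.18∠-80.7° V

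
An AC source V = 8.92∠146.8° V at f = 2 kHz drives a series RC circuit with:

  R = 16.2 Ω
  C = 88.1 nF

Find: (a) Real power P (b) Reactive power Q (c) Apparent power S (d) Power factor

Step 1 — Angular frequency: ω = 2π·f = 2π·2000 = 1.257e+04 rad/s.
Step 2 — Component impedances:
  R: Z = R = 16.2 Ω
  C: Z = 1/(jωC) = -j/(ω·C) = 0 - j903.3 Ω
Step 3 — Series combination: Z_total = R + C = 16.2 - j903.3 Ω = 903.4∠-89.0° Ω.
Step 4 — Source phasor: V = 8.92∠146.8° V = -7.464 + j4.884 V.
Step 5 — Current: I = V / Z = -0.005554 - j0.008164 A = 0.009874∠-124.2° A.
Step 6 — Complex power: S = V·I* = 0.001579 - j0.08806 VA.
Step 7 — Real power: P = Re(S) = 0.001579 W.
Step 8 — Reactive power: Q = Im(S) = -0.08806 VAR.
Step 9 — Apparent power: |S| = 0.08807 VA.
Step 10 — Power factor: PF = P/|S| = 0.01793 (leading).

(a) P = 0.001579 W  (b) Q = -0.08806 VAR  (c) S = 0.08807 VA  (d) PF = 0.01793 (leading)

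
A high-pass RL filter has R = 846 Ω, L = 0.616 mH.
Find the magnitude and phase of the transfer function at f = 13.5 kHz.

Step 1 — Angular frequency: ω = 2π·1.35e+04 = 8.482e+04 rad/s.
Step 2 — Transfer function: H(jω) = jωL/(R + jωL).
Step 3 — Numerator jωL = j·52.25; denominator R + jωL = 846 + j52.25.
Step 4 — H = 0.0038 + j0.06153.
Step 5 — Magnitude: |H| = 0.06164 (-24.2 dB); phase: φ = 86.5°.

|H| = 0.06164 (-24.2 dB), φ = 86.5°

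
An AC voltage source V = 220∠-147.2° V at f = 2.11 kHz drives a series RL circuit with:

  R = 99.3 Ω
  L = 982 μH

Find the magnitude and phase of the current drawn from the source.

Step 1 — Angular frequency: ω = 2π·f = 2π·2110 = 1.326e+04 rad/s.
Step 2 — Component impedances:
  R: Z = R = 99.3 Ω
  L: Z = jωL = j·1.326e+04·0.000982 = 0 + j13.02 Ω
Step 3 — Series combination: Z_total = R + L = 99.3 + j13.02 Ω = 100.1∠7.5° Ω.
Step 4 — Source phasor: V = 220∠-147.2° V = -184.9 - j119.2 V.
Step 5 — Ohm's law: I = V / Z_total = (-184.9 - j119.2) / (99.3 + j13.02) = -1.986 - j0.9398 A.
Step 6 — Convert to polar: |I| = 2.197 A, ∠I = -154.7°.

I = 2.197∠-154.7° A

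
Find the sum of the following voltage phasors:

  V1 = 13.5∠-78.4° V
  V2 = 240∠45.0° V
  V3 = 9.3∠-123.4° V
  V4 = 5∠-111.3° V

Step 1 — Convert each phasor to rectangular form:
  V1 = 13.5·(cos(-78.4°) + j·sin(-78.4°)) = 2.715 - j13.22 V
  V2 = 240·(cos(45.0°) + j·sin(45.0°)) = 169.7 + j169.7 V
  V3 = 9.3·(cos(-123.4°) + j·sin(-123.4°)) = -5.119 - j7.764 V
  V4 = 5·(cos(-111.3°) + j·sin(-111.3°)) = -1.816 - j4.658 V
Step 2 — Sum components: V_total = 165.5 + j144.1 V.
Step 3 — Convert to polar: |V_total| = 219.4 V, ∠V_total = 41.0°.

V_total = 219.4∠41.0° V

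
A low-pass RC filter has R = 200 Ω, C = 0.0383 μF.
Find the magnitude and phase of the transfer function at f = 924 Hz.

Step 1 — Angular frequency: ω = 2π·924 = 5806 rad/s.
Step 2 — Transfer function: H(jω) = 1/(1 + jωRC).
Step 3 — Denominator: 1 + jωRC = 1 + j·5806·200·3.83e-08 = 1 + j0.04447.
Step 4 — H = 0.998 - j0.04438.
Step 5 — Magnitude: |H| = 0.999 (-0.0 dB); phase: φ = -2.5°.

|H| = 0.999 (-0.0 dB), φ = -2.5°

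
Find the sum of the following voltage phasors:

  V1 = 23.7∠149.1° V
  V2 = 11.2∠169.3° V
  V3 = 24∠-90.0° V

Step 1 — Convert each phasor to rectangular form:
  V1 = 23.7·(cos(149.1°) + j·sin(149.1°)) = -20.34 + j12.17 V
  V2 = 11.2·(cos(169.3°) + j·sin(169.3°)) = -11.01 + j2.079 V
  V3 = 24·(cos(-90.0°) + j·sin(-90.0°)) = 0 - j24 V
Step 2 — Sum components: V_total = -31.34 - j9.75 V.
Step 3 — Convert to polar: |V_total| = 32.82 V, ∠V_total = -162.7°.

V_total = 32.82∠-162.7° V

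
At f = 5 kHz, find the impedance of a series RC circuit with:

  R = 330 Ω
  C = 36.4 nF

Step 1 — Angular frequency: ω = 2π·f = 2π·5000 = 3.142e+04 rad/s.
Step 2 — Component impedances:
  R: Z = R = 330 Ω
  C: Z = 1/(jωC) = -j/(ω·C) = 0 - j874.5 Ω
Step 3 — Series combination: Z_total = R + C = 330 - j874.5 Ω = 934.7∠-69.3° Ω.

Z = 330 - j874.5 Ω = 934.7∠-69.3° Ω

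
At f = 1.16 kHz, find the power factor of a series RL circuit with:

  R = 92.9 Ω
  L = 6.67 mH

Step 1 — Angular frequency: ω = 2π·f = 2π·1160 = 7288 rad/s.
Step 2 — Component impedances:
  R: Z = R = 92.9 Ω
  L: Z = jωL = j·7288·0.00667 = 0 + j48.61 Ω
Step 3 — Series combination: Z_total = R + L = 92.9 + j48.61 Ω = 104.9∠27.6° Ω.
Step 4 — Power factor: PF = cos(φ) = Re(Z)/|Z| = 92.9/104.85 = 0.886.
Step 5 — Type: Im(Z) = 48.61 ⇒ lagging (phase φ = 27.6°).

PF = 0.886 (lagging, φ = 27.6°)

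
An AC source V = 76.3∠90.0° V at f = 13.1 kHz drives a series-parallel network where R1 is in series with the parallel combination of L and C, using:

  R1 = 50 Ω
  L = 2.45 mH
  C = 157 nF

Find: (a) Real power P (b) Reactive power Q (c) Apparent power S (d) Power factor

Step 1 — Angular frequency: ω = 2π·f = 2π·1.31e+04 = 8.231e+04 rad/s.
Step 2 — Component impedances:
  R1: Z = R = 50 Ω
  L: Z = jωL = j·8.231e+04·0.00245 = 0 + j201.7 Ω
  C: Z = 1/(jωC) = -j/(ω·C) = 0 - j77.38 Ω
Step 3 — Parallel branch: L || C = 1/(1/L + 1/C) = 0 - j125.6 Ω.
Step 4 — Series with R1: Z_total = R1 + (L || C) = 50 - j125.6 Ω = 135.2∠-68.3° Ω.
Step 5 — Source phasor: V = 76.3∠90.0° V = 0 + j76.3 V.
Step 6 — Current: I = V / Z = -0.5245 + j0.2088 A = 0.5645∠158.3° A.
Step 7 — Complex power: S = V·I* = 15.93 - j40.02 VA.
Step 8 — Real power: P = Re(S) = 15.93 W.
Step 9 — Reactive power: Q = Im(S) = -40.02 VAR.
Step 10 — Apparent power: |S| = 43.07 VA.
Step 11 — Power factor: PF = P/|S| = 0.3699 (leading).

(a) P = 15.93 W  (b) Q = -40.02 VAR  (c) S = 43.07 VA  (d) PF = 0.3699 (leading)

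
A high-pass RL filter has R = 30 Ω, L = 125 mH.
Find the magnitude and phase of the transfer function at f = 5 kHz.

Step 1 — Angular frequency: ω = 2π·5000 = 3.142e+04 rad/s.
Step 2 — Transfer function: H(jω) = jωL/(R + jωL).
Step 3 — Numerator jωL = j·3927; denominator R + jωL = 30 + j3927.
Step 4 — H = 0.9999 + j0.007639.
Step 5 — Magnitude: |H| = 1 (-0.0 dB); phase: φ = 0.4°.

|H| = 1 (-0.0 dB), φ = 0.4°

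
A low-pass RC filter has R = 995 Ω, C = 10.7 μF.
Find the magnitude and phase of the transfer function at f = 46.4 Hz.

Step 1 — Angular frequency: ω = 2π·46.4 = 291.5 rad/s.
Step 2 — Transfer function: H(jω) = 1/(1 + jωRC).
Step 3 — Denominator: 1 + jωRC = 1 + j·291.5·995·1.07e-05 = 1 + j3.104.
Step 4 — H = 0.09404 - j0.2919.
Step 5 — Magnitude: |H| = 0.3067 (-10.3 dB); phase: φ = -72.1°.

|H| = 0.3067 (-10.3 dB), φ = -72.1°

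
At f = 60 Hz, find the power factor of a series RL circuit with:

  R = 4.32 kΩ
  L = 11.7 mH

Step 1 — Angular frequency: ω = 2π·f = 2π·60 = 377 rad/s.
Step 2 — Component impedances:
  R: Z = R = 4320 Ω
  L: Z = jωL = j·377·0.0117 = 0 + j4.411 Ω
Step 3 — Series combination: Z_total = R + L = 4320 + j4.411 Ω = 4320∠0.1° Ω.
Step 4 — Power factor: PF = cos(φ) = Re(Z)/|Z| = 4320/4320 = 1.
Step 5 — Type: Im(Z) = 4.411 ⇒ lagging (phase φ = 0.1°).

PF = 1 (lagging, φ = 0.1°)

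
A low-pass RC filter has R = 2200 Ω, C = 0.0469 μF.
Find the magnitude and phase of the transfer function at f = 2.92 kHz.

Step 1 — Angular frequency: ω = 2π·2920 = 1.835e+04 rad/s.
Step 2 — Transfer function: H(jω) = 1/(1 + jωRC).
Step 3 — Denominator: 1 + jωRC = 1 + j·1.835e+04·2200·4.69e-08 = 1 + j1.893.
Step 4 — H = 0.2182 - j0.413.
Step 5 — Magnitude: |H| = 0.4671 (-6.6 dB); phase: φ = -62.2°.

|H| = 0.4671 (-6.6 dB), φ = -62.2°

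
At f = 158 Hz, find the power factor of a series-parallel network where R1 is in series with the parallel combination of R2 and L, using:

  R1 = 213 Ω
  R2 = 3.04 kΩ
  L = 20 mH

Step 1 — Angular frequency: ω = 2π·f = 2π·158 = 992.7 rad/s.
Step 2 — Component impedances:
  R1: Z = R = 213 Ω
  R2: Z = R = 3040 Ω
  L: Z = jωL = j·992.7·0.02 = 0 + j19.85 Ω
Step 3 — Parallel branch: R2 || L = 1/(1/R2 + 1/L) = 0.1297 + j19.85 Ω.
Step 4 — Series with R1: Z_total = R1 + (R2 || L) = 213.1 + j19.85 Ω = 214.1∠5.3° Ω.
Step 5 — Power factor: PF = cos(φ) = Re(Z)/|Z| = 213.13/214.05 = 0.9957.
Step 6 — Type: Im(Z) = 19.85 ⇒ lagging (phase φ = 5.3°).

PF = 0.9957 (lagging, φ = 5.3°)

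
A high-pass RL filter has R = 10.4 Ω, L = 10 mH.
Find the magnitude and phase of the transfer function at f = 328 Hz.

Step 1 — Angular frequency: ω = 2π·328 = 2061 rad/s.
Step 2 — Transfer function: H(jω) = jωL/(R + jωL).
Step 3 — Numerator jωL = j·20.61; denominator R + jωL = 10.4 + j20.61.
Step 4 — H = 0.797 + j0.4022.
Step 5 — Magnitude: |H| = 0.8928 (-1.0 dB); phase: φ = 26.8°.

|H| = 0.8928 (-1.0 dB), φ = 26.8°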